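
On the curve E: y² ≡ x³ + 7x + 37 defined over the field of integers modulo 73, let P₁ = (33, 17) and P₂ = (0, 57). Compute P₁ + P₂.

(33, 17) + (0, 57). λ = (57 - 17)/(0 - 33) ≡ 40/40 mod 73. 40⁻¹ ≡ 42 (mod 73), so λ ≡ 1.
  x = λ² - 33 - 0 = 1 - 33 ≡ 41; y = λ·(33 - 41) - 17 ≡ 48. → (41, 48)

(41, 48)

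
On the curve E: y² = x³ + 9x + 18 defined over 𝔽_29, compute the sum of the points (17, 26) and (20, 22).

(26, 15)

(17, 26) + (20, 22). λ = (22 - 26)/(20 - 17) ≡ 25/3 mod 29. 3⁻¹ ≡ 10 (mod 29), so λ ≡ 18.
  x = λ² - 17 - 20 = 324 - 37 ≡ 26; y = λ·(17 - 26) - 26 ≡ 15. → (26, 15)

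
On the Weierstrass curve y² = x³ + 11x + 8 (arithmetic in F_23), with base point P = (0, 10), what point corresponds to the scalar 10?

Repeated addition: build up to 10P.
2P: tangent at (0, 10): λ = (3·0² + 11)/(2·10) ≡ 11/20. 20⁻¹ ≡ 15 (mod 23), so λ ≡ 11·15 ≡ 4.
  x = λ² - 0 - 0 = 16 - 0 ≡ 16; y = λ·(0 - 16) - 10 ≡ 18. → (16, 18)
3P: (16, 18) + (0, 10). λ = (10 - 18)/(0 - 16) ≡ 15/7 mod 23. 7⁻¹ ≡ 10 (mod 23), so λ ≡ 12.
  x = λ² - 16 - 0 = 144 - 16 ≡ 13; y = λ·(16 - 13) - 18 ≡ 18. → (13, 18)
4P: (13, 18) + (0, 10). λ = (10 - 18)/(0 - 13) ≡ 15/10 mod 23. 10⁻¹ ≡ 7 (mod 23) since 10·7 = 70 ≡ 1, so λ ≡ 13.
  x = λ² - 13 - 0 = 169 - 13 ≡ 18; y = λ·(13 - 18) - 18 ≡ 9. → (18, 9)
5P: (18, 9) + (0, 10). λ = (10 - 9)/(0 - 18) ≡ 1/5 mod 23. 5⁻¹ ≡ 14 (mod 23) since 5·14 = 70 ≡ 1, so λ ≡ 14.
  x = λ² - 18 - 0 = 196 - 18 ≡ 17; y = λ·(18 - 17) - 9 ≡ 5. → (17, 5)
6P: (17, 5) + (0, 10). λ = (10 - 5)/(0 - 17) ≡ 5/6 mod 23. 6⁻¹ ≡ 4 (mod 23), so λ ≡ 20.
  x = λ² - 17 - 0 = 400 - 17 ≡ 15; y = λ·(17 - 15) - 5 ≡ 12. → (15, 12)
7P: (15, 12) + (0, 10). λ = (10 - 12)/(0 - 15) ≡ 21/8 mod 23. 8⁻¹ ≡ 3 (mod 23) since 8·3 = 24 ≡ 1, so λ ≡ 17.
  x = λ² - 15 - 0 = 289 - 15 ≡ 21; y = λ·(15 - 21) - 12 ≡ 1. → (21, 1)
8P: (21, 1) + (0, 10). λ = (10 - 1)/(0 - 21) ≡ 9/2 mod 23. 2⁻¹ ≡ 12 (mod 23) since 2·12 = 24 ≡ 1, so λ ≡ 16.
  x = λ² - 21 - 0 = 256 - 21 ≡ 5; y = λ·(21 - 5) - 1 ≡ 2. → (5, 2)
9P: (5, 2) + (0, 10). λ = (10 - 2)/(0 - 5) ≡ 8/18 mod 23. 18⁻¹ ≡ 9 (mod 23), so λ ≡ 3.
  x = λ² - 5 - 0 = 9 - 5 ≡ 4; y = λ·(5 - 4) - 2 ≡ 1. → (4, 1)
10P: (4, 1) + (0, 10). λ = (10 - 1)/(0 - 4) ≡ 9/19 mod 23. 19⁻¹ ≡ 17 (mod 23), so λ ≡ 15.
  x = λ² - 4 - 0 = 225 - 4 ≡ 14; y = λ·(4 - 14) - 1 ≡ 10. → (14, 10)

(14, 10)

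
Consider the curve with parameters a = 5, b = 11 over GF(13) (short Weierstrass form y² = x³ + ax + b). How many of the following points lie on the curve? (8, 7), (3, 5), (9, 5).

0

(8, 7): 7² ≡ 10, rhs ≡ 4 → off.
(3, 5): 5² ≡ 12, rhs ≡ 1 → off.
(9, 5): 5² ≡ 12, rhs ≡ 5 → off.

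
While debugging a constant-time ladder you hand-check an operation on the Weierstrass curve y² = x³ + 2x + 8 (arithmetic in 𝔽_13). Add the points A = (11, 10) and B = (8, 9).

(10, 12)

(11, 10) + (8, 9). λ = (9 - 10)/(8 - 11) ≡ 12/10 mod 13. 10⁻¹ ≡ 4 (mod 13), so λ ≡ 9.
  x = λ² - 11 - 8 = 81 - 19 ≡ 10; y = λ·(11 - 10) - 10 ≡ 12. → (10, 12)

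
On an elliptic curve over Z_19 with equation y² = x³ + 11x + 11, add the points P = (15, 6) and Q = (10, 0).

(0, 12)

(15, 6) + (10, 0). λ = (0 - 6)/(10 - 15) ≡ 13/14 mod 19. 14⁻¹ ≡ 15 (mod 19) since 14·15 = 210 ≡ 1, so λ ≡ 5.
  x = λ² - 15 - 10 = 25 - 25 ≡ 0; y = λ·(15 - 0) - 6 ≡ 12. → (0, 12)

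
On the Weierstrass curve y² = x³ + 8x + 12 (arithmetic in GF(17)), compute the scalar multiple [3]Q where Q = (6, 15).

(2, 11)

Repeated addition: build up to 3Q.
2Q: tangent at (6, 15): λ = (3·6² + 8)/(2·15) ≡ 14/13. 13⁻¹ ≡ 4 (mod 17), so λ ≡ 14·4 ≡ 5.
  x = λ² - 6 - 6 = 25 - 12 ≡ 13; y = λ·(6 - 13) - 15 ≡ 1. → (13, 1)
3Q: (13, 1) + (6, 15). λ = (15 - 1)/(6 - 13) ≡ 14/10 mod 17. 10⁻¹ ≡ 12 (mod 17), so λ ≡ 15.
  x = λ² - 13 - 6 = 225 - 19 ≡ 2; y = λ·(13 - 2) - 1 ≡ 11. → (2, 11)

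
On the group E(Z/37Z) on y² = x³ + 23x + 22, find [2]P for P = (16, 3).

(31, 36)

tangent at (16, 3): λ = (3·16² + 23)/(2·3) ≡ 14/6. 6⁻¹ ≡ 31 (mod 37) since 6·31 = 186 ≡ 1, so λ ≡ 14·31 ≡ 27.
  x = λ² - 16 - 16 = 729 - 32 ≡ 31; y = λ·(16 - 31) - 3 ≡ 36. → (31, 36)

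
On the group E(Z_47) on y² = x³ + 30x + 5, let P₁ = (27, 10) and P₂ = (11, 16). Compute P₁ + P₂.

(4, 46)

(27, 10) + (11, 16). λ = (16 - 10)/(11 - 27) ≡ 6/31 mod 47. 31⁻¹ ≡ 44 (mod 47), so λ ≡ 29.
  x = λ² - 27 - 11 = 841 - 38 ≡ 4; y = λ·(27 - 4) - 10 ≡ 46. → (4, 46)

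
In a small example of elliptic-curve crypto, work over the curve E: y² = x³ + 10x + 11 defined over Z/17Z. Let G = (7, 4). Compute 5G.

(7, 4)

Repeated addition: build up to 5G.
2G: tangent at (7, 4): λ = (3·7² + 10)/(2·4) ≡ 4/8. 8⁻¹ ≡ 15 (mod 17), so λ ≡ 4·15 ≡ 9.
  x = λ² - 7 - 7 = 81 - 14 ≡ 16; y = λ·(7 - 16) - 4 ≡ 0. → (16, 0)
3G: (16, 0) + (7, 4). λ = (4 - 0)/(7 - 16) ≡ 4/8 mod 17. 8⁻¹ ≡ 15 (mod 17), so λ ≡ 9.
  x = λ² - 16 - 7 = 81 - 23 ≡ 7; y = λ·(16 - 7) - 0 ≡ 13. → (7, 13)
4G: (7, 13) + (7, 4): same x and y₁ ≡ -y₂, so the sum is O.
5G: O + (7, 4) = (7, 4) (identity).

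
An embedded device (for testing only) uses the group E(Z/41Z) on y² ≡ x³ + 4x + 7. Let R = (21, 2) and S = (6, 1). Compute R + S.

(21, 2) + (6, 1). λ = (1 - 2)/(6 - 21) ≡ 40/26 mod 41. 26⁻¹ ≡ 30 (mod 41) since 26·30 = 780 ≡ 1, so λ ≡ 11.
  x = λ² - 21 - 6 = 121 - 27 ≡ 12; y = λ·(21 - 12) - 2 ≡ 15. → (12, 15)

(12, 15)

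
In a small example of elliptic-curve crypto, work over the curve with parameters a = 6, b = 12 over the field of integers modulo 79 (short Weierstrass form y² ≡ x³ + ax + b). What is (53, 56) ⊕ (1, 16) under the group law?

(70, 16)

(53, 56) + (1, 16). λ = (16 - 56)/(1 - 53) ≡ 39/27 mod 79. 27⁻¹ ≡ 41 (mod 79), so λ ≡ 19.
  x = λ² - 53 - 1 = 361 - 54 ≡ 70; y = λ·(53 - 70) - 56 ≡ 16. → (70, 16)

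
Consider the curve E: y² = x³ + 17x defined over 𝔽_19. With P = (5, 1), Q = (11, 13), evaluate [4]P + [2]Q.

(11, 13)

First 4P:
Double-and-add on 4 = (100)₂. Start with P = (5, 1) for the leading 1-bit.
double: tangent at (5, 1): λ = (3·5² + 17)/(2·1) ≡ 16/2. 2⁻¹ ≡ 10 (mod 19) since 2·10 = 20 ≡ 1, so λ ≡ 16·10 ≡ 8.
  x = λ² - 5 - 5 = 64 - 10 ≡ 16; y = λ·(5 - 16) - 1 ≡ 6. → (16, 6)
double: tangent at (16, 6): λ = (3·16² + 17)/(2·6) ≡ 6/12. 12⁻¹ ≡ 8 (mod 19), so λ ≡ 6·8 ≡ 10.
  x = λ² - 16 - 16 = 100 - 32 ≡ 11; y = λ·(16 - 11) - 6 ≡ 6. → (11, 6)
4P = (11, 6).
Next 2Q:
Repeated addition: build up to 2Q.
2Q: tangent at (11, 13): λ = (3·11² + 17)/(2·13) ≡ 0/7. 7⁻¹ ≡ 11 (mod 19), so λ ≡ 0·11 ≡ 0.
  x = λ² - 11 - 11 = 0 - 22 ≡ 16; y = λ·(11 - 16) - 13 ≡ 6. → (16, 6)
2Q = (16, 6).
Finally 4P + 2Q:
(11, 6) + (16, 6). λ = (6 - 6)/(16 - 11) ≡ 0/5 mod 19. 5⁻¹ ≡ 4 (mod 19), so λ ≡ 0.
  x = λ² - 11 - 16 = 0 - 27 ≡ 11; y = λ·(11 - 11) - 6 ≡ 13. → (11, 13)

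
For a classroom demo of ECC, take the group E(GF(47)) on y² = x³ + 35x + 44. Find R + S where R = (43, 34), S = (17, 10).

(43, 34) + (17, 10). λ = (10 - 34)/(17 - 43) ≡ 23/21 mod 47. 21⁻¹ ≡ 9 (mod 47) since 21·9 = 189 ≡ 1, so λ ≡ 19.
  x = λ² - 43 - 17 = 361 - 60 ≡ 19; y = λ·(43 - 19) - 34 ≡ 46. → (19, 46)

(19, 46)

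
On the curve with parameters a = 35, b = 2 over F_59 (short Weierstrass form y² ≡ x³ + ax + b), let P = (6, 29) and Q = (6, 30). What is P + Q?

O

The two points share x = 6 and their y-coordinates satisfy 29 + 30 ≡ 0 (mod 59), so they are inverses. Their sum is 𝒪.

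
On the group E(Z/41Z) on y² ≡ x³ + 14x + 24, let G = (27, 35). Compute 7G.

Repeated addition: build up to 7G.
2G: tangent at (27, 35): λ = (3·27² + 14)/(2·35) ≡ 28/29. 29⁻¹ ≡ 17 (mod 41) since 29·17 = 493 ≡ 1, so λ ≡ 28·17 ≡ 25.
  x = λ² - 27 - 27 = 625 - 54 ≡ 38; y = λ·(27 - 38) - 35 ≡ 18. → (38, 18)
3G: (38, 18) + (27, 35). λ = (35 - 18)/(27 - 38) ≡ 17/30 mod 41. 30⁻¹ ≡ 26 (mod 41), so λ ≡ 32.
  x = λ² - 38 - 27 = 1024 - 65 ≡ 16; y = λ·(38 - 16) - 18 ≡ 30. → (16, 30)
4G: (16, 30) + (27, 35). λ = (35 - 30)/(27 - 16) ≡ 5/11 mod 41. 11⁻¹ ≡ 15 (mod 41), so λ ≡ 34.
  x = λ² - 16 - 27 = 1156 - 43 ≡ 6; y = λ·(16 - 6) - 30 ≡ 23. → (6, 23)
5G: (6, 23) + (27, 35). λ = (35 - 23)/(27 - 6) ≡ 12/21 mod 41. 21⁻¹ ≡ 2 (mod 41), so λ ≡ 24.
  x = λ² - 6 - 27 = 576 - 33 ≡ 10; y = λ·(6 - 10) - 23 ≡ 4. → (10, 4)
6G: (10, 4) + (27, 35). λ = (35 - 4)/(27 - 10) ≡ 31/17 mod 41. 17⁻¹ ≡ 29 (mod 41) since 17·29 = 493 ≡ 1, so λ ≡ 38.
  x = λ² - 10 - 27 = 1444 - 37 ≡ 13; y = λ·(10 - 13) - 4 ≡ 5. → (13, 5)
7G: (13, 5) + (27, 35). λ = (35 - 5)/(27 - 13) ≡ 30/14 mod 41. 14⁻¹ ≡ 3 (mod 41) since 14·3 = 42 ≡ 1, so λ ≡ 8.
  x = λ² - 13 - 27 = 64 - 40 ≡ 24; y = λ·(13 - 24) - 5 ≡ 30. → (24, 30)

(24, 30)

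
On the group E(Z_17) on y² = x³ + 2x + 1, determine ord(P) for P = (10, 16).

12

2P: tangent at (10, 16): λ = (3·10² + 2)/(2·16) ≡ 13/15. 15⁻¹ ≡ 8 (mod 17), so λ ≡ 13·8 ≡ 2.
  x = λ² - 10 - 10 = 4 - 20 ≡ 1; y = λ·(10 - 1) - 16 ≡ 2. → (1, 2)
3P: (1, 2) + (10, 16). λ = (16 - 2)/(10 - 1) ≡ 14/9 mod 17. 9⁻¹ ≡ 2 (mod 17) since 9·2 = 18 ≡ 1, so λ ≡ 11.
  x = λ² - 1 - 10 = 121 - 11 ≡ 8; y = λ·(1 - 8) - 2 ≡ 6. → (8, 6)
4P: (8, 6) + (10, 16). λ = (16 - 6)/(10 - 8) ≡ 10/2 mod 17. 2⁻¹ ≡ 9 (mod 17), so λ ≡ 5.
  x = λ² - 8 - 10 = 25 - 18 ≡ 7; y = λ·(8 - 7) - 6 ≡ 16. → (7, 16)
5P: (7, 16) + (10, 16). λ = (16 - 16)/(10 - 7) ≡ 0/3 mod 17. 3⁻¹ ≡ 6 (mod 17), so λ ≡ 0.
  x = λ² - 7 - 10 = 0 - 17 ≡ 0; y = λ·(7 - 0) - 16 ≡ 1. → (0, 1)
6P: (0, 1) + (10, 16). λ = (16 - 1)/(10 - 0) ≡ 15/10 mod 17. 10⁻¹ ≡ 12 (mod 17), so λ ≡ 10.
  x = λ² - 0 - 10 = 100 - 10 ≡ 5; y = λ·(0 - 5) - 1 ≡ 0. → (5, 0)
7P: (5, 0) + (10, 16). λ = (16 - 0)/(10 - 5) ≡ 16/5 mod 17. 5⁻¹ ≡ 7 (mod 17), so λ ≡ 10.
  x = λ² - 5 - 10 = 100 - 15 ≡ 0; y = λ·(5 - 0) - 0 ≡ 16. → (0, 16)
8P: (0, 16) + (10, 16). λ = (16 - 16)/(10 - 0) ≡ 0/10 mod 17. 10⁻¹ ≡ 12 (mod 17), so λ ≡ 0.
  x = λ² - 0 - 10 = 0 - 10 ≡ 7; y = λ·(0 - 7) - 16 ≡ 1. → (7, 1)
9P: (7, 1) + (10, 16). λ = (16 - 1)/(10 - 7) ≡ 15/3 mod 17. 3⁻¹ ≡ 6 (mod 17), so λ ≡ 5.
  x = λ² - 7 - 10 = 25 - 17 ≡ 8; y = λ·(7 - 8) - 1 ≡ 11. → (8, 11)
10P: (8, 11) + (10, 16). λ = (16 - 11)/(10 - 8) ≡ 5/2 mod 17. 2⁻¹ ≡ 9 (mod 17), so λ ≡ 11.
  x = λ² - 8 - 10 = 121 - 18 ≡ 1; y = λ·(8 - 1) - 11 ≡ 15. → (1, 15)
11P: (1, 15) + (10, 16). λ = (16 - 15)/(10 - 1) ≡ 1/9 mod 17. 9⁻¹ ≡ 2 (mod 17) since 9·2 = 18 ≡ 1, so λ ≡ 2.
  x = λ² - 1 - 10 = 4 - 11 ≡ 10; y = λ·(1 - 10) - 15 ≡ 1. → (10, 1)
12P: (10, 1) + (10, 16): same x and y₁ ≡ -y₂, so the sum is 𝒪.
12P = 𝒪, so the order is 12.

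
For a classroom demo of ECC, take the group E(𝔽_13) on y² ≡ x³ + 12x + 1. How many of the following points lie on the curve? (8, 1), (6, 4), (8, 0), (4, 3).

(8, 1): 1² ≡ 1, rhs ≡ 11 → off.
(6, 4): 4² ≡ 3, rhs ≡ 3 → on.
(8, 0): 0² ≡ 0, rhs ≡ 11 → off.
(4, 3): 3² ≡ 9, rhs ≡ 9 → on.

2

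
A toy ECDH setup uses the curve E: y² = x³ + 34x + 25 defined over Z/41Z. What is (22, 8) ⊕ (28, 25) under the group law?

(22, 8) + (28, 25). λ = (25 - 8)/(28 - 22) ≡ 17/6 mod 41. 6⁻¹ ≡ 7 (mod 41), so λ ≡ 37.
  x = λ² - 22 - 28 = 1369 - 50 ≡ 7; y = λ·(22 - 7) - 8 ≡ 14. → (7, 14)

(7, 14)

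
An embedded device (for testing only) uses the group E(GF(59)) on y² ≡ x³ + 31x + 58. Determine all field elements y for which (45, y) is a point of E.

x³ + 31x + 58 = 92578 ≡ 7 (mod 59).
Square roots of 7 mod 59: 19 and 40 (since 19² = 361 ≡ 7).

19, 40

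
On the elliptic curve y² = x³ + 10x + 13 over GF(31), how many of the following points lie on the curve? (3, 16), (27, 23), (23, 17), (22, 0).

(3, 16): 16² ≡ 8, rhs ≡ 8 → on.
(27, 23): 23² ≡ 2, rhs ≡ 2 → on.
(23, 17): 17² ≡ 10, rhs ≡ 10 → on.
(22, 0): 0² ≡ 0, rhs ≡ 0 → on.

4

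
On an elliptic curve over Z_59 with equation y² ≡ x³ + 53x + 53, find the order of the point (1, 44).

2P: tangent at (1, 44): λ = (3·1² + 53)/(2·44) ≡ 56/29. 29⁻¹ ≡ 57 (mod 59), so λ ≡ 56·57 ≡ 6.
  x = λ² - 1 - 1 = 36 - 2 ≡ 34; y = λ·(1 - 34) - 44 ≡ 53. → (34, 53)
3P: (34, 53) + (1, 44). λ = (44 - 53)/(1 - 34) ≡ 50/26 mod 59. 26⁻¹ ≡ 25 (mod 59), so λ ≡ 11.
  x = λ² - 34 - 1 = 121 - 35 ≡ 27; y = λ·(34 - 27) - 53 ≡ 24. → (27, 24)
4P: (27, 24) + (1, 44). λ = (44 - 24)/(1 - 27) ≡ 20/33 mod 59. 33⁻¹ ≡ 34 (mod 59) since 33·34 = 1122 ≡ 1, so λ ≡ 31.
  x = λ² - 27 - 1 = 961 - 28 ≡ 48; y = λ·(27 - 48) - 24 ≡ 33. → (48, 33)
5P: (48, 33) + (1, 44). λ = (44 - 33)/(1 - 48) ≡ 11/12 mod 59. 12⁻¹ ≡ 5 (mod 59) since 12·5 = 60 ≡ 1, so λ ≡ 55.
  x = λ² - 48 - 1 = 3025 - 49 ≡ 26; y = λ·(48 - 26) - 33 ≡ 56. → (26, 56)
6P: (26, 56) + (1, 44). λ = (44 - 56)/(1 - 26) ≡ 47/34 mod 59. 34⁻¹ ≡ 33 (mod 59) since 34·33 = 1122 ≡ 1, so λ ≡ 17.
  x = λ² - 26 - 1 = 289 - 27 ≡ 26; y = λ·(26 - 26) - 56 ≡ 3. → (26, 3)
7P: (26, 3) + (1, 44). λ = (44 - 3)/(1 - 26) ≡ 41/34 mod 59. 34⁻¹ ≡ 33 (mod 59), so λ ≡ 55.
  x = λ² - 26 - 1 = 3025 - 27 ≡ 48; y = λ·(26 - 48) - 3 ≡ 26. → (48, 26)
8P: (48, 26) + (1, 44). λ = (44 - 26)/(1 - 48) ≡ 18/12 mod 59. 12⁻¹ ≡ 5 (mod 59) since 12·5 = 60 ≡ 1, so λ ≡ 31.
  x = λ² - 48 - 1 = 961 - 49 ≡ 27; y = λ·(48 - 27) - 26 ≡ 35. → (27, 35)
9P: (27, 35) + (1, 44). λ = (44 - 35)/(1 - 27) ≡ 9/33 mod 59. 33⁻¹ ≡ 34 (mod 59), so λ ≡ 11.
  x = λ² - 27 - 1 = 121 - 28 ≡ 34; y = λ·(27 - 34) - 35 ≡ 6. → (34, 6)
10P: (34, 6) + (1, 44). λ = (44 - 6)/(1 - 34) ≡ 38/26 mod 59. 26⁻¹ ≡ 25 (mod 59), so λ ≡ 6.
  x = λ² - 34 - 1 = 36 - 35 ≡ 1; y = λ·(34 - 1) - 6 ≡ 15. → (1, 15)
11P: (1, 15) + (1, 44): same x and y₁ ≡ -y₂, so the sum is ∞.
11P = ∞, so the order is 11.

11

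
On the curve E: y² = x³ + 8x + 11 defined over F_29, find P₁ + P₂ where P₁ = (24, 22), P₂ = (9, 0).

(24, 22) + (9, 0). λ = (0 - 22)/(9 - 24) ≡ 7/14 mod 29. 14⁻¹ ≡ 27 (mod 29) since 14·27 = 378 ≡ 1, so λ ≡ 15.
  x = λ² - 24 - 9 = 225 - 33 ≡ 18; y = λ·(24 - 18) - 22 ≡ 10. → (18, 10)

(18, 10)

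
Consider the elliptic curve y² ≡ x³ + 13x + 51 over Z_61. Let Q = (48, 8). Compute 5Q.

(55, 60)

Repeated addition: build up to 5Q.
2Q: tangent at (48, 8): λ = (3·48² + 13)/(2·8) ≡ 32/16. 16⁻¹ ≡ 42 (mod 61), so λ ≡ 32·42 ≡ 2.
  x = λ² - 48 - 48 = 4 - 96 ≡ 30; y = λ·(48 - 30) - 8 ≡ 28. → (30, 28)
3Q: (30, 28) + (48, 8). λ = (8 - 28)/(48 - 30) ≡ 41/18 mod 61. 18⁻¹ ≡ 17 (mod 61) since 18·17 = 306 ≡ 1, so λ ≡ 26.
  x = λ² - 30 - 48 = 676 - 78 ≡ 49; y = λ·(30 - 49) - 28 ≡ 27. → (49, 27)
4Q: (49, 27) + (48, 8). λ = (8 - 27)/(48 - 49) ≡ 42/60 mod 61. 60⁻¹ ≡ 60 (mod 61), so λ ≡ 19.
  x = λ² - 49 - 48 = 361 - 97 ≡ 20; y = λ·(49 - 20) - 27 ≡ 36. → (20, 36)
5Q: (20, 36) + (48, 8). λ = (8 - 36)/(48 - 20) ≡ 33/28 mod 61. 28⁻¹ ≡ 24 (mod 61), so λ ≡ 60.
  x = λ² - 20 - 48 = 3600 - 68 ≡ 55; y = λ·(20 - 55) - 36 ≡ 60. → (55, 60)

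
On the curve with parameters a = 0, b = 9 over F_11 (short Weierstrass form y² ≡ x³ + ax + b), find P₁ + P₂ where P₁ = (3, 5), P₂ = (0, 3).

(6, 4)

(3, 5) + (0, 3). λ = (3 - 5)/(0 - 3) ≡ 9/8 mod 11. 8⁻¹ ≡ 7 (mod 11) since 8·7 = 56 ≡ 1, so λ ≡ 8.
  x = λ² - 3 - 0 = 64 - 3 ≡ 6; y = λ·(3 - 6) - 5 ≡ 4. → (6, 4)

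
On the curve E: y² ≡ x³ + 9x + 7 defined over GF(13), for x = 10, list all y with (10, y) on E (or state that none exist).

none

x³ + 9x + 7 = 1097 ≡ 5 (mod 13).
5 is a non-residue mod 13; no y exists.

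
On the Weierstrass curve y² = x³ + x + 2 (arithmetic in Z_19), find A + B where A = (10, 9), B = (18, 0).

(8, 3)

(10, 9) + (18, 0). λ = (0 - 9)/(18 - 10) ≡ 10/8 mod 19. 8⁻¹ ≡ 12 (mod 19), so λ ≡ 6.
  x = λ² - 10 - 18 = 36 - 28 ≡ 8; y = λ·(10 - 8) - 9 ≡ 3. → (8, 3)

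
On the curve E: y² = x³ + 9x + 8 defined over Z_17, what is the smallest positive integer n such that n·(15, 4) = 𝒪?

8

2P: tangent at (15, 4): λ = (3·15² + 9)/(2·4) ≡ 4/8. 8⁻¹ ≡ 15 (mod 17), so λ ≡ 4·15 ≡ 9.
  x = λ² - 15 - 15 = 81 - 30 ≡ 0; y = λ·(15 - 0) - 4 ≡ 12. → (0, 12)
3P: (0, 12) + (15, 4). λ = (4 - 12)/(15 - 0) ≡ 9/15 mod 17. 15⁻¹ ≡ 8 (mod 17) since 15·8 = 120 ≡ 1, so λ ≡ 4.
  x = λ² - 0 - 15 = 16 - 15 ≡ 1; y = λ·(0 - 1) - 12 ≡ 1. → (1, 1)
4P: (1, 1) + (15, 4). λ = (4 - 1)/(15 - 1) ≡ 3/14 mod 17. 14⁻¹ ≡ 11 (mod 17), so λ ≡ 16.
  x = λ² - 1 - 15 = 256 - 16 ≡ 2; y = λ·(1 - 2) - 1 ≡ 0. → (2, 0)
5P: (2, 0) + (15, 4). λ = (4 - 0)/(15 - 2) ≡ 4/13 mod 17. 13⁻¹ ≡ 4 (mod 17), so λ ≡ 16.
  x = λ² - 2 - 15 = 256 - 17 ≡ 1; y = λ·(2 - 1) - 0 ≡ 16. → (1, 16)
6P: (1, 16) + (15, 4). λ = (4 - 16)/(15 - 1) ≡ 5/14 mod 17. 14⁻¹ ≡ 11 (mod 17) since 14·11 = 154 ≡ 1, so λ ≡ 4.
  x = λ² - 1 - 15 = 16 - 16 ≡ 0; y = λ·(1 - 0) - 16 ≡ 5. → (0, 5)
7P: (0, 5) + (15, 4). λ = (4 - 5)/(15 - 0) ≡ 16/15 mod 17. 15⁻¹ ≡ 8 (mod 17) since 15·8 = 120 ≡ 1, so λ ≡ 9.
  x = λ² - 0 - 15 = 81 - 15 ≡ 15; y = λ·(0 - 15) - 5 ≡ 13. → (15, 13)
8P: (15, 13) + (15, 4): same x and y₁ ≡ -y₂, so the sum is 𝒪.
8P = 𝒪, so the order is 8.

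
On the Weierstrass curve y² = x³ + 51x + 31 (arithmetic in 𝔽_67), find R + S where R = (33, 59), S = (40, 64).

(41, 31)

(33, 59) + (40, 64). λ = (64 - 59)/(40 - 33) ≡ 5/7 mod 67. 7⁻¹ ≡ 48 (mod 67) since 7·48 = 336 ≡ 1, so λ ≡ 39.
  x = λ² - 33 - 40 = 1521 - 73 ≡ 41; y = λ·(33 - 41) - 59 ≡ 31. → (41, 31)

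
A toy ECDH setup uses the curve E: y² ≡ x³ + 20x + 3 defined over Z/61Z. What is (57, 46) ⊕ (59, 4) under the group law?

(20, 31)

(57, 46) + (59, 4). λ = (4 - 46)/(59 - 57) ≡ 19/2 mod 61. 2⁻¹ ≡ 31 (mod 61) since 2·31 = 62 ≡ 1, so λ ≡ 40.
  x = λ² - 57 - 59 = 1600 - 116 ≡ 20; y = λ·(57 - 20) - 46 ≡ 31. → (20, 31)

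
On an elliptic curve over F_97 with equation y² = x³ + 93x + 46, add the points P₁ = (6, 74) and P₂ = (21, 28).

(6, 74) + (21, 28). λ = (28 - 74)/(21 - 6) ≡ 51/15 mod 97. 15⁻¹ ≡ 13 (mod 97), so λ ≡ 81.
  x = λ² - 6 - 21 = 6561 - 27 ≡ 35; y = λ·(6 - 35) - 74 ≡ 2. → (35, 2)

(35, 2)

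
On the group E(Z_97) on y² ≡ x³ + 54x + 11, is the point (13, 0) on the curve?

y² = 0² ≡ 0; x³ + 54x + 11 = 2910 ≡ 0 (mod 97). 0 = 0.

yes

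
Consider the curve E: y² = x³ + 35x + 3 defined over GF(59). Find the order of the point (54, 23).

2P: tangent at (54, 23): λ = (3·54² + 35)/(2·23) ≡ 51/46. 46⁻¹ ≡ 9 (mod 59), so λ ≡ 51·9 ≡ 46.
  x = λ² - 54 - 54 = 2116 - 108 ≡ 2; y = λ·(54 - 2) - 23 ≡ 9. → (2, 9)
3P: (2, 9) + (54, 23). λ = (23 - 9)/(54 - 2) ≡ 14/52 mod 59. 52⁻¹ ≡ 42 (mod 59), so λ ≡ 57.
  x = λ² - 2 - 54 = 3249 - 56 ≡ 7; y = λ·(2 - 7) - 9 ≡ 1. → (7, 1)
4P: (7, 1) + (54, 23). λ = (23 - 1)/(54 - 7) ≡ 22/47 mod 59. 47⁻¹ ≡ 54 (mod 59) since 47·54 = 2538 ≡ 1, so λ ≡ 8.
  x = λ² - 7 - 54 = 64 - 61 ≡ 3; y = λ·(7 - 3) - 1 ≡ 31. → (3, 31)
5P: (3, 31) + (54, 23). λ = (23 - 31)/(54 - 3) ≡ 51/51 mod 59. 51⁻¹ ≡ 22 (mod 59), so λ ≡ 1.
  x = λ² - 3 - 54 = 1 - 57 ≡ 3; y = λ·(3 - 3) - 31 ≡ 28. → (3, 28)
6P: (3, 28) + (54, 23). λ = (23 - 28)/(54 - 3) ≡ 54/51 mod 59. 51⁻¹ ≡ 22 (mod 59), so λ ≡ 8.
  x = λ² - 3 - 54 = 64 - 57 ≡ 7; y = λ·(3 - 7) - 28 ≡ 58. → (7, 58)
7P: (7, 58) + (54, 23). λ = (23 - 58)/(54 - 7) ≡ 24/47 mod 59. 47⁻¹ ≡ 54 (mod 59), so λ ≡ 57.
  x = λ² - 7 - 54 = 3249 - 61 ≡ 2; y = λ·(7 - 2) - 58 ≡ 50. → (2, 50)
8P: (2, 50) + (54, 23). λ = (23 - 50)/(54 - 2) ≡ 32/52 mod 59. 52⁻¹ ≡ 42 (mod 59) since 52·42 = 2184 ≡ 1, so λ ≡ 46.
  x = λ² - 2 - 54 = 2116 - 56 ≡ 54; y = λ·(2 - 54) - 50 ≡ 36. → (54, 36)
9P: (54, 36) + (54, 23): same x and y₁ ≡ -y₂, so the sum is ∞.
9P = ∞, so the order is 9.

9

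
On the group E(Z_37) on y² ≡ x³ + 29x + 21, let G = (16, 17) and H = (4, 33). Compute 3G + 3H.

First 3G:
Repeated addition: build up to 3G.
2G: tangent at (16, 17): λ = (3·16² + 29)/(2·17) ≡ 20/34. 34⁻¹ ≡ 12 (mod 37), so λ ≡ 20·12 ≡ 18.
  x = λ² - 16 - 16 = 324 - 32 ≡ 33; y = λ·(16 - 33) - 17 ≡ 10. → (33, 10)
3G: (33, 10) + (16, 17). λ = (17 - 10)/(16 - 33) ≡ 7/20 mod 37. 20⁻¹ ≡ 13 (mod 37), so λ ≡ 17.
  x = λ² - 33 - 16 = 289 - 49 ≡ 18; y = λ·(33 - 18) - 10 ≡ 23. → (18, 23)
3G = (18, 23).
Next 3H:
Repeated addition: build up to 3H.
2H: tangent at (4, 33): λ = (3·4² + 29)/(2·33) ≡ 3/29. 29⁻¹ ≡ 23 (mod 37), so λ ≡ 3·23 ≡ 32.
  x = λ² - 4 - 4 = 1024 - 8 ≡ 17; y = λ·(4 - 17) - 33 ≡ 32. → (17, 32)
3H: (17, 32) + (4, 33). λ = (33 - 32)/(4 - 17) ≡ 1/24 mod 37. 24⁻¹ ≡ 17 (mod 37), so λ ≡ 17.
  x = λ² - 17 - 4 = 289 - 21 ≡ 9; y = λ·(17 - 9) - 32 ≡ 30. → (9, 30)
3H = (9, 30).
Finally 3G + 3H:
(18, 23) + (9, 30). λ = (30 - 23)/(9 - 18) ≡ 7/28 mod 37. 28⁻¹ ≡ 4 (mod 37), so λ ≡ 28.
  x = λ² - 18 - 9 = 784 - 27 ≡ 17; y = λ·(18 - 17) - 23 ≡ 5. → (17, 5)

(17, 5)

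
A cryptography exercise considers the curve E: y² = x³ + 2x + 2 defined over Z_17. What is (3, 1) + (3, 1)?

tangent at (3, 1): λ = (3·3² + 2)/(2·1) ≡ 12/2. 2⁻¹ ≡ 9 (mod 17), so λ ≡ 12·9 ≡ 6.
  x = λ² - 3 - 3 = 36 - 6 ≡ 13; y = λ·(3 - 13) - 1 ≡ 7. → (13, 7)

(13, 7)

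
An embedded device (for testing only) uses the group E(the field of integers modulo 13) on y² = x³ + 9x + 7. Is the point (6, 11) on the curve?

yes

y² = 11² ≡ 4; x³ + 9x + 7 = 277 ≡ 4 (mod 13). 4 = 4.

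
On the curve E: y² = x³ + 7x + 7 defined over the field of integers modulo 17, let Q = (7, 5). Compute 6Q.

Repeated addition: build up to 6Q.
2Q: tangent at (7, 5): λ = (3·7² + 7)/(2·5) ≡ 1/10. 10⁻¹ ≡ 12 (mod 17), so λ ≡ 1·12 ≡ 12.
  x = λ² - 7 - 7 = 144 - 14 ≡ 11; y = λ·(7 - 11) - 5 ≡ 15. → (11, 15)
3Q: (11, 15) + (7, 5). λ = (5 - 15)/(7 - 11) ≡ 7/13 mod 17. 13⁻¹ ≡ 4 (mod 17), so λ ≡ 11.
  x = λ² - 11 - 7 = 121 - 18 ≡ 1; y = λ·(11 - 1) - 15 ≡ 10. → (1, 10)
4Q: (1, 10) + (7, 5). λ = (5 - 10)/(7 - 1) ≡ 12/6 mod 17. 6⁻¹ ≡ 3 (mod 17), so λ ≡ 2.
  x = λ² - 1 - 7 = 4 - 8 ≡ 13; y = λ·(1 - 13) - 10 ≡ 0. → (13, 0)
5Q: (13, 0) + (7, 5). λ = (5 - 0)/(7 - 13) ≡ 5/11 mod 17. 11⁻¹ ≡ 14 (mod 17), so λ ≡ 2.
  x = λ² - 13 - 7 = 4 - 20 ≡ 1; y = λ·(13 - 1) - 0 ≡ 7. → (1, 7)
6Q: (1, 7) + (7, 5). λ = (5 - 7)/(7 - 1) ≡ 15/6 mod 17. 6⁻¹ ≡ 3 (mod 17) since 6·3 = 18 ≡ 1, so λ ≡ 11.
  x = λ² - 1 - 7 = 121 - 8 ≡ 11; y = λ·(1 - 11) - 7 ≡ 2. → (11, 2)

(11, 2)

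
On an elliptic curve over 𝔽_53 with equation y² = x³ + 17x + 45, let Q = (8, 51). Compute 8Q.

Double-and-add on 8 = (1000)₂. Start with Q = (8, 51) for the leading 1-bit.
double: tangent at (8, 51): λ = (3·8² + 17)/(2·51) ≡ 50/49. 49⁻¹ ≡ 13 (mod 53), so λ ≡ 50·13 ≡ 14.
  x = λ² - 8 - 8 = 196 - 16 ≡ 21; y = λ·(8 - 21) - 51 ≡ 32. → (21, 32)
double: tangent at (21, 32): λ = (3·21² + 17)/(2·32) ≡ 15/11. 11⁻¹ ≡ 29 (mod 53), so λ ≡ 15·29 ≡ 11.
  x = λ² - 21 - 21 = 121 - 42 ≡ 26; y = λ·(21 - 26) - 32 ≡ 19. → (26, 19)
double: tangent at (26, 19): λ = (3·26² + 17)/(2·19) ≡ 31/38. 38⁻¹ ≡ 7 (mod 53) since 38·7 = 266 ≡ 1, so λ ≡ 31·7 ≡ 5.
  x = λ² - 26 - 26 = 25 - 52 ≡ 26; y = λ·(26 - 26) - 19 ≡ 34. → (26, 34)

(26, 34)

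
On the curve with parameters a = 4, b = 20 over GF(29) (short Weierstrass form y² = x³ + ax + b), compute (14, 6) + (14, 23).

The two points share x = 14 and their y-coordinates satisfy 6 + 23 ≡ 0 (mod 29), so they are inverses. Their sum is ∞.

O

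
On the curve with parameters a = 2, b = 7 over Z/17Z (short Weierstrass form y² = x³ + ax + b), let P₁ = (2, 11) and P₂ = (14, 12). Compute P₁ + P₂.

(2, 11) + (14, 12). λ = (12 - 11)/(14 - 2) ≡ 1/12 mod 17. 12⁻¹ ≡ 10 (mod 17) since 12·10 = 120 ≡ 1, so λ ≡ 10.
  x = λ² - 2 - 14 = 100 - 16 ≡ 16; y = λ·(2 - 16) - 11 ≡ 2. → (16, 2)

(16, 2)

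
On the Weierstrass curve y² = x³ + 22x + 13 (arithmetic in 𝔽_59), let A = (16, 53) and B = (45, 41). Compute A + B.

(43, 7)

(16, 53) + (45, 41). λ = (41 - 53)/(45 - 16) ≡ 47/29 mod 59. 29⁻¹ ≡ 57 (mod 59), so λ ≡ 24.
  x = λ² - 16 - 45 = 576 - 61 ≡ 43; y = λ·(16 - 43) - 53 ≡ 7. → (43, 7)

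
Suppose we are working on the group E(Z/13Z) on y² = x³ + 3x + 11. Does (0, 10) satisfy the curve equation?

y² = 10² ≡ 9; x³ + 3x + 11 = 11 ≡ 11 (mod 13). 9 ≠ 11.

no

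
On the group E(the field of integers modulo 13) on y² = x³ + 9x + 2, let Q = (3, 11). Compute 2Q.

tangent at (3, 11): λ = (3·3² + 9)/(2·11) ≡ 10/9. 9⁻¹ ≡ 3 (mod 13), so λ ≡ 10·3 ≡ 4.
  x = λ² - 3 - 3 = 16 - 6 ≡ 10; y = λ·(3 - 10) - 11 ≡ 0. → (10, 0)

(10, 0)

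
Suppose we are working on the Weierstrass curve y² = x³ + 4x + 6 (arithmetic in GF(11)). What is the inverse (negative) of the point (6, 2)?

(6, 9)

-(6, 2) = (6, -2 mod 11) = (6, 9).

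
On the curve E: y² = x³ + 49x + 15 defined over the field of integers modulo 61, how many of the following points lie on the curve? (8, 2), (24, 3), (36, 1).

3

(8, 2): 2² ≡ 4, rhs ≡ 4 → on.
(24, 3): 3² ≡ 9, rhs ≡ 9 → on.
(36, 1): 1² ≡ 1, rhs ≡ 1 → on.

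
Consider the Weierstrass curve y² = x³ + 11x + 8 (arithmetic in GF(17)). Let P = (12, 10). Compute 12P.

O

Repeated addition: build up to 12P.
2P: tangent at (12, 10): λ = (3·12² + 11)/(2·10) ≡ 1/3. 3⁻¹ ≡ 6 (mod 17) since 3·6 = 18 ≡ 1, so λ ≡ 1·6 ≡ 6.
  x = λ² - 12 - 12 = 36 - 24 ≡ 12; y = λ·(12 - 12) - 10 ≡ 7. → (12, 7)
3P: (12, 7) + (12, 10): same x and y₁ ≡ -y₂, so the sum is 𝒪.
4P: 𝒪 + (12, 10) = (12, 10) (identity).
5P: tangent at (12, 10): λ = (3·12² + 11)/(2·10) ≡ 1/3. 3⁻¹ ≡ 6 (mod 17) since 3·6 = 18 ≡ 1, so λ ≡ 1·6 ≡ 6.
  x = λ² - 12 - 12 = 36 - 24 ≡ 12; y = λ·(12 - 12) - 10 ≡ 7. → (12, 7)
6P: (12, 7) + (12, 10): same x and y₁ ≡ -y₂, so the sum is 𝒪.
7P: 𝒪 + (12, 10) = (12, 10) (identity).
8P: tangent at (12, 10): λ = (3·12² + 11)/(2·10) ≡ 1/3. 3⁻¹ ≡ 6 (mod 17), so λ ≡ 1·6 ≡ 6.
  x = λ² - 12 - 12 = 36 - 24 ≡ 12; y = λ·(12 - 12) - 10 ≡ 7. → (12, 7)
9P: (12, 7) + (12, 10): same x and y₁ ≡ -y₂, so the sum is 𝒪.
10P: 𝒪 + (12, 10) = (12, 10) (identity).
11P: tangent at (12, 10): λ = (3·12² + 11)/(2·10) ≡ 1/3. 3⁻¹ ≡ 6 (mod 17), so λ ≡ 1·6 ≡ 6.
  x = λ² - 12 - 12 = 36 - 24 ≡ 12; y = λ·(12 - 12) - 10 ≡ 7. → (12, 7)
12P: (12, 7) + (12, 10): same x and y₁ ≡ -y₂, so the sum is 𝒪.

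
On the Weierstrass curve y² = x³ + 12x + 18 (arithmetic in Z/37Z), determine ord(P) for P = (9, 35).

2P: tangent at (9, 35): λ = (3·9² + 12)/(2·35) ≡ 33/33. 33⁻¹ ≡ 9 (mod 37), so λ ≡ 33·9 ≡ 1.
  x = λ² - 9 - 9 = 1 - 18 ≡ 20; y = λ·(9 - 20) - 35 ≡ 28. → (20, 28)
3P: (20, 28) + (9, 35). λ = (35 - 28)/(9 - 20) ≡ 7/26 mod 37. 26⁻¹ ≡ 10 (mod 37), so λ ≡ 33.
  x = λ² - 20 - 9 = 1089 - 29 ≡ 24; y = λ·(20 - 24) - 28 ≡ 25. → (24, 25)
4P: (24, 25) + (9, 35). λ = (35 - 25)/(9 - 24) ≡ 10/22 mod 37. 22⁻¹ ≡ 32 (mod 37) since 22·32 = 704 ≡ 1, so λ ≡ 24.
  x = λ² - 24 - 9 = 576 - 33 ≡ 25; y = λ·(24 - 25) - 25 ≡ 25. → (25, 25)
5P: (25, 25) + (9, 35). λ = (35 - 25)/(9 - 25) ≡ 10/21 mod 37. 21⁻¹ ≡ 30 (mod 37) since 21·30 = 630 ≡ 1, so λ ≡ 4.
  x = λ² - 25 - 9 = 16 - 34 ≡ 19; y = λ·(25 - 19) - 25 ≡ 36. → (19, 36)
6P: (19, 36) + (9, 35). λ = (35 - 36)/(9 - 19) ≡ 36/27 mod 37. 27⁻¹ ≡ 11 (mod 37) since 27·11 = 297 ≡ 1, so λ ≡ 26.
  x = λ² - 19 - 9 = 676 - 28 ≡ 19; y = λ·(19 - 19) - 36 ≡ 1. → (19, 1)
7P: (19, 1) + (9, 35). λ = (35 - 1)/(9 - 19) ≡ 34/27 mod 37. 27⁻¹ ≡ 11 (mod 37), so λ ≡ 4.
  x = λ² - 19 - 9 = 16 - 28 ≡ 25; y = λ·(19 - 25) - 1 ≡ 12. → (25, 12)
8P: (25, 12) + (9, 35). λ = (35 - 12)/(9 - 25) ≡ 23/21 mod 37. 21⁻¹ ≡ 30 (mod 37), so λ ≡ 24.
  x = λ² - 25 - 9 = 576 - 34 ≡ 24; y = λ·(25 - 24) - 12 ≡ 12. → (24, 12)
9P: (24, 12) + (9, 35). λ = (35 - 12)/(9 - 24) ≡ 23/22 mod 37. 22⁻¹ ≡ 32 (mod 37), so λ ≡ 33.
  x = λ² - 24 - 9 = 1089 - 33 ≡ 20; y = λ·(24 - 20) - 12 ≡ 9. → (20, 9)
10P: (20, 9) + (9, 35). λ = (35 - 9)/(9 - 20) ≡ 26/26 mod 37. 26⁻¹ ≡ 10 (mod 37), so λ ≡ 1.
  x = λ² - 20 - 9 = 1 - 29 ≡ 9; y = λ·(20 - 9) - 9 ≡ 2. → (9, 2)
11P: (9, 2) + (9, 35): same x and y₁ ≡ -y₂, so the sum is O.
11P = O, so the order is 11.

11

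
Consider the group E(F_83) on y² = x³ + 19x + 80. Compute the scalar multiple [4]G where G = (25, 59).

Repeated addition: build up to 4G.
2G: tangent at (25, 59): λ = (3·25² + 19)/(2·59) ≡ 68/35. 35⁻¹ ≡ 19 (mod 83) since 35·19 = 665 ≡ 1, so λ ≡ 68·19 ≡ 47.
  x = λ² - 25 - 25 = 2209 - 50 ≡ 1; y = λ·(25 - 1) - 59 ≡ 73. → (1, 73)
3G: (1, 73) + (25, 59). λ = (59 - 73)/(25 - 1) ≡ 69/24 mod 83. 24⁻¹ ≡ 45 (mod 83), so λ ≡ 34.
  x = λ² - 1 - 25 = 1156 - 26 ≡ 51; y = λ·(1 - 51) - 73 ≡ 53. → (51, 53)
4G: (51, 53) + (25, 59). λ = (59 - 53)/(25 - 51) ≡ 6/57 mod 83. 57⁻¹ ≡ 67 (mod 83), so λ ≡ 70.
  x = λ² - 51 - 25 = 4900 - 76 ≡ 10; y = λ·(51 - 10) - 53 ≡ 78. → (10, 78)

(10, 78)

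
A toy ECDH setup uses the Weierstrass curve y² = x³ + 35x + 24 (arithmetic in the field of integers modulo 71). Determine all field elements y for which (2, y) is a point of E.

x³ + 35x + 24 = 102 ≡ 31 (mod 71).
31 is a non-residue mod 71; no y exists.

none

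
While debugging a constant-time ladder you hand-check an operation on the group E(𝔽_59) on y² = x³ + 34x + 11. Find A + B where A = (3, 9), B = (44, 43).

(1, 20)

(3, 9) + (44, 43). λ = (43 - 9)/(44 - 3) ≡ 34/41 mod 59. 41⁻¹ ≡ 36 (mod 59) since 41·36 = 1476 ≡ 1, so λ ≡ 44.
  x = λ² - 3 - 44 = 1936 - 47 ≡ 1; y = λ·(3 - 1) - 9 ≡ 20. → (1, 20)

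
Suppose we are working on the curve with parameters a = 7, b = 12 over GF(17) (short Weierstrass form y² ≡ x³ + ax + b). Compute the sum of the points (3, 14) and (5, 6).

(3, 14) + (5, 6). λ = (6 - 14)/(5 - 3) ≡ 9/2 mod 17. 2⁻¹ ≡ 9 (mod 17), so λ ≡ 13.
  x = λ² - 3 - 5 = 169 - 8 ≡ 8; y = λ·(3 - 8) - 14 ≡ 6. → (8, 6)

(8, 6)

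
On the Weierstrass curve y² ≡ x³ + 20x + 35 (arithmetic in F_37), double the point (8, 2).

tangent at (8, 2): λ = (3·8² + 20)/(2·2) ≡ 27/4. 4⁻¹ ≡ 28 (mod 37), so λ ≡ 27·28 ≡ 16.
  x = λ² - 8 - 8 = 256 - 16 ≡ 18; y = λ·(8 - 18) - 2 ≡ 23. → (18, 23)

(18, 23)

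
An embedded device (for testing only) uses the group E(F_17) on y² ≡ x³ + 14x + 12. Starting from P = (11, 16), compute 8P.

Double-and-add on 8 = (1000)₂. Start with P = (11, 16) for the leading 1-bit.
double: tangent at (11, 16): λ = (3·11² + 14)/(2·16) ≡ 3/15. 15⁻¹ ≡ 8 (mod 17), so λ ≡ 3·8 ≡ 7.
  x = λ² - 11 - 11 = 49 - 22 ≡ 10; y = λ·(11 - 10) - 16 ≡ 8. → (10, 8)
double: tangent at (10, 8): λ = (3·10² + 14)/(2·8) ≡ 8/16. 16⁻¹ ≡ 16 (mod 17), so λ ≡ 8·16 ≡ 9.
  x = λ² - 10 - 10 = 81 - 20 ≡ 10; y = λ·(10 - 10) - 8 ≡ 9. → (10, 9)
double: tangent at (10, 9): λ = (3·10² + 14)/(2·9) ≡ 8/1. 1⁻¹ ≡ 1 (mod 17), so λ ≡ 8·1 ≡ 8.
  x = λ² - 10 - 10 = 64 - 20 ≡ 10; y = λ·(10 - 10) - 9 ≡ 8. → (10, 8)

(10, 8)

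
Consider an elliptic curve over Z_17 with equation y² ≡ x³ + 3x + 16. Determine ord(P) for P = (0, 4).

5

2P: tangent at (0, 4): λ = (3·0² + 3)/(2·4) ≡ 3/8. 8⁻¹ ≡ 15 (mod 17), so λ ≡ 3·15 ≡ 11.
  x = λ² - 0 - 0 = 121 - 0 ≡ 2; y = λ·(0 - 2) - 4 ≡ 8. → (2, 8)
3P: (2, 8) + (0, 4). λ = (4 - 8)/(0 - 2) ≡ 13/15 mod 17. 15⁻¹ ≡ 8 (mod 17), so λ ≡ 2.
  x = λ² - 2 - 0 = 4 - 2 ≡ 2; y = λ·(2 - 2) - 8 ≡ 9. → (2, 9)
4P: (2, 9) + (0, 4). λ = (4 - 9)/(0 - 2) ≡ 12/15 mod 17. 15⁻¹ ≡ 8 (mod 17), so λ ≡ 11.
  x = λ² - 2 - 0 = 121 - 2 ≡ 0; y = λ·(2 - 0) - 9 ≡ 13. → (0, 13)
5P: (0, 13) + (0, 4): same x and y₁ ≡ -y₂, so the sum is the point at infinity.
5P = the point at infinity, so the order is 5.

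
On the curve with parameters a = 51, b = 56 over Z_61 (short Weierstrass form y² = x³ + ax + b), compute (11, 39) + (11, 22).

O

The two points share x = 11 and their y-coordinates satisfy 39 + 22 ≡ 0 (mod 61), so they are inverses. Their sum is the point at infinity.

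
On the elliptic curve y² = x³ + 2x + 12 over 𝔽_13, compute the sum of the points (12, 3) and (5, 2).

(0, 8)

(12, 3) + (5, 2). λ = (2 - 3)/(5 - 12) ≡ 12/6 mod 13. 6⁻¹ ≡ 11 (mod 13), so λ ≡ 2.
  x = λ² - 12 - 5 = 4 - 17 ≡ 0; y = λ·(12 - 0) - 3 ≡ 8. → (0, 8)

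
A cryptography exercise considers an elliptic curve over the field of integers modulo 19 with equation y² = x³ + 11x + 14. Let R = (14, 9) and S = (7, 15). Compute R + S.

(14, 9) + (7, 15). λ = (15 - 9)/(7 - 14) ≡ 6/12 mod 19. 12⁻¹ ≡ 8 (mod 19), so λ ≡ 10.
  x = λ² - 14 - 7 = 100 - 21 ≡ 3; y = λ·(14 - 3) - 9 ≡ 6. → (3, 6)

(3, 6)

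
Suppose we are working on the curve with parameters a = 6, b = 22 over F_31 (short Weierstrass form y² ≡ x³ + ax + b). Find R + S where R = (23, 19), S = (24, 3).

(23, 19) + (24, 3). λ = (3 - 19)/(24 - 23) ≡ 15/1 mod 31. 1⁻¹ ≡ 1 (mod 31), so λ ≡ 15.
  x = λ² - 23 - 24 = 225 - 47 ≡ 23; y = λ·(23 - 23) - 19 ≡ 12. → (23, 12)

(23, 12)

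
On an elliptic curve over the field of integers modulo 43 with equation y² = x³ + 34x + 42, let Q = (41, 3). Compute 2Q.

tangent at (41, 3): λ = (3·41² + 34)/(2·3) ≡ 3/6. 6⁻¹ ≡ 36 (mod 43), so λ ≡ 3·36 ≡ 22.
  x = λ² - 41 - 41 = 484 - 82 ≡ 15; y = λ·(41 - 15) - 3 ≡ 10. → (15, 10)

(15, 10)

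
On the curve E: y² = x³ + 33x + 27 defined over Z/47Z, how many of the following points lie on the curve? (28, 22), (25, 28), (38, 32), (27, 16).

(28, 22): 22² ≡ 14, rhs ≡ 14 → on.
(25, 28): 28² ≡ 32, rhs ≡ 27 → off.
(38, 32): 32² ≡ 37, rhs ≡ 35 → off.
(27, 16): 16² ≡ 21, rhs ≡ 15 → off.

1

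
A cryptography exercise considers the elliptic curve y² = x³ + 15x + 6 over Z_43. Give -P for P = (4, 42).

(4, 1)

-(4, 42) = (4, -42 mod 43) = (4, 1).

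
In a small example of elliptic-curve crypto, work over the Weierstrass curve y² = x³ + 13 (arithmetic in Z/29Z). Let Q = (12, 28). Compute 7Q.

Repeated addition: build up to 7Q.
2Q: tangent at (12, 28): λ = (3·12² + 0)/(2·28) ≡ 26/27. 27⁻¹ ≡ 14 (mod 29) since 27·14 = 378 ≡ 1, so λ ≡ 26·14 ≡ 16.
  x = λ² - 12 - 12 = 256 - 24 ≡ 0; y = λ·(12 - 0) - 28 ≡ 19. → (0, 19)
3Q: (0, 19) + (12, 28). λ = (28 - 19)/(12 - 0) ≡ 9/12 mod 29. 12⁻¹ ≡ 17 (mod 29) since 12·17 = 204 ≡ 1, so λ ≡ 8.
  x = λ² - 0 - 12 = 64 - 12 ≡ 23; y = λ·(0 - 23) - 19 ≡ 0. → (23, 0)
4Q: (23, 0) + (12, 28). λ = (28 - 0)/(12 - 23) ≡ 28/18 mod 29. 18⁻¹ ≡ 21 (mod 29), so λ ≡ 8.
  x = λ² - 23 - 12 = 64 - 35 ≡ 0; y = λ·(23 - 0) - 0 ≡ 10. → (0, 10)
5Q: (0, 10) + (12, 28). λ = (28 - 10)/(12 - 0) ≡ 18/12 mod 29. 12⁻¹ ≡ 17 (mod 29) since 12·17 = 204 ≡ 1, so λ ≡ 16.
  x = λ² - 0 - 12 = 256 - 12 ≡ 12; y = λ·(0 - 12) - 10 ≡ 1. → (12, 1)
6Q: (12, 1) + (12, 28): same x and y₁ ≡ -y₂, so the sum is the point at infinity.
7Q: the point at infinity + (12, 28) = (12, 28) (identity).

(12, 28)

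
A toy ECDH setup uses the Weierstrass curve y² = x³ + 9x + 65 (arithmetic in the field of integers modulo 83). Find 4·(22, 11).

(69, 10)

Write Q = (22, 11).
Repeated addition: build up to 4Q.
2Q: tangent at (22, 11): λ = (3·22² + 9)/(2·11) ≡ 50/22. 22⁻¹ ≡ 34 (mod 83), so λ ≡ 50·34 ≡ 40.
  x = λ² - 22 - 22 = 1600 - 44 ≡ 62; y = λ·(22 - 62) - 11 ≡ 49. → (62, 49)
3Q: (62, 49) + (22, 11). λ = (11 - 49)/(22 - 62) ≡ 45/43 mod 83. 43⁻¹ ≡ 56 (mod 83), so λ ≡ 30.
  x = λ² - 62 - 22 = 900 - 84 ≡ 69; y = λ·(62 - 69) - 49 ≡ 73. → (69, 73)
4Q: (69, 73) + (22, 11). λ = (11 - 73)/(22 - 69) ≡ 21/36 mod 83. 36⁻¹ ≡ 30 (mod 83), so λ ≡ 49.
  x = λ² - 69 - 22 = 2401 - 91 ≡ 69; y = λ·(69 - 69) - 73 ≡ 10. → (69, 10)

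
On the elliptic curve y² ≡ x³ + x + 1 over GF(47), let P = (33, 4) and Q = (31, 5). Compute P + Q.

(42, 24)

(33, 4) + (31, 5). λ = (5 - 4)/(31 - 33) ≡ 1/45 mod 47. 45⁻¹ ≡ 23 (mod 47), so λ ≡ 23.
  x = λ² - 33 - 31 = 529 - 64 ≡ 42; y = λ·(33 - 42) - 4 ≡ 24. → (42, 24)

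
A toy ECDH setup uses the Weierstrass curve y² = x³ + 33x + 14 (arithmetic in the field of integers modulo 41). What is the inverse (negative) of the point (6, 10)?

(6, 31)

-(6, 10) = (6, -10 mod 41) = (6, 31).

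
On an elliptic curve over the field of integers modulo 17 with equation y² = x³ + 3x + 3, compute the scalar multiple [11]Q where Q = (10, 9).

(10, 8)

Double-and-add on 11 = (1011)₂. Start with Q = (10, 9) for the leading 1-bit.
double: tangent at (10, 9): λ = (3·10² + 3)/(2·9) ≡ 14/1. 1⁻¹ ≡ 1 (mod 17), so λ ≡ 14·1 ≡ 14.
  x = λ² - 10 - 10 = 196 - 20 ≡ 6; y = λ·(10 - 6) - 9 ≡ 13. → (6, 13)
double: tangent at (6, 13): λ = (3·6² + 3)/(2·13) ≡ 9/9. 9⁻¹ ≡ 2 (mod 17) since 9·2 = 18 ≡ 1, so λ ≡ 9·2 ≡ 1.
  x = λ² - 6 - 6 = 1 - 12 ≡ 6; y = λ·(6 - 6) - 13 ≡ 4. → (6, 4)
add Q: (6, 4) + (10, 9). λ = (9 - 4)/(10 - 6) ≡ 5/4 mod 17. 4⁻¹ ≡ 13 (mod 17) since 4·13 = 52 ≡ 1, so λ ≡ 14.
  x = λ² - 6 - 10 = 196 - 16 ≡ 10; y = λ·(6 - 10) - 4 ≡ 8. → (10, 8)
double: tangent at (10, 8): λ = (3·10² + 3)/(2·8) ≡ 14/16. 16⁻¹ ≡ 16 (mod 17), so λ ≡ 14·16 ≡ 3.
  x = λ² - 10 - 10 = 9 - 20 ≡ 6; y = λ·(10 - 6) - 8 ≡ 4. → (6, 4)
add Q: (6, 4) + (10, 9). λ = (9 - 4)/(10 - 6) ≡ 5/4 mod 17. 4⁻¹ ≡ 13 (mod 17), so λ ≡ 14.
  x = λ² - 6 - 10 = 196 - 16 ≡ 10; y = λ·(6 - 10) - 4 ≡ 8. → (10, 8)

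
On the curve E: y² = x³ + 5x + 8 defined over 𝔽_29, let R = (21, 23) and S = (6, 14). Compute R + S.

(7, 26)

(21, 23) + (6, 14). λ = (14 - 23)/(6 - 21) ≡ 20/14 mod 29. 14⁻¹ ≡ 27 (mod 29), so λ ≡ 18.
  x = λ² - 21 - 6 = 324 - 27 ≡ 7; y = λ·(21 - 7) - 23 ≡ 26. → (7, 26)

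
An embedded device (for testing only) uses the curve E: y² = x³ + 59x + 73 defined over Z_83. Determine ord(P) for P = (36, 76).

2P: tangent at (36, 76): λ = (3·36² + 59)/(2·76) ≡ 46/69. 69⁻¹ ≡ 77 (mod 83), so λ ≡ 46·77 ≡ 56.
  x = λ² - 36 - 36 = 3136 - 72 ≡ 76; y = λ·(36 - 76) - 76 ≡ 8. → (76, 8)
3P: (76, 8) + (36, 76). λ = (76 - 8)/(36 - 76) ≡ 68/43 mod 83. 43⁻¹ ≡ 56 (mod 83), so λ ≡ 73.
  x = λ² - 76 - 36 = 5329 - 112 ≡ 71; y = λ·(76 - 71) - 8 ≡ 25. → (71, 25)
4P: (71, 25) + (36, 76). λ = (76 - 25)/(36 - 71) ≡ 51/48 mod 83. 48⁻¹ ≡ 64 (mod 83), so λ ≡ 27.
  x = λ² - 71 - 36 = 729 - 107 ≡ 41; y = λ·(71 - 41) - 25 ≡ 38. → (41, 38)
5P: (41, 38) + (36, 76). λ = (76 - 38)/(36 - 41) ≡ 38/78 mod 83. 78⁻¹ ≡ 33 (mod 83) since 78·33 = 2574 ≡ 1, so λ ≡ 9.
  x = λ² - 41 - 36 = 81 - 77 ≡ 4; y = λ·(41 - 4) - 38 ≡ 46. → (4, 46)
6P: (4, 46) + (36, 76). λ = (76 - 46)/(36 - 4) ≡ 30/32 mod 83. 32⁻¹ ≡ 13 (mod 83) since 32·13 = 416 ≡ 1, so λ ≡ 58.
  x = λ² - 4 - 36 = 3364 - 40 ≡ 4; y = λ·(4 - 4) - 46 ≡ 37. → (4, 37)
7P: (4, 37) + (36, 76). λ = (76 - 37)/(36 - 4) ≡ 39/32 mod 83. 32⁻¹ ≡ 13 (mod 83), so λ ≡ 9.
  x = λ² - 4 - 36 = 81 - 40 ≡ 41; y = λ·(4 - 41) - 37 ≡ 45. → (41, 45)
8P: (41, 45) + (36, 76). λ = (76 - 45)/(36 - 41) ≡ 31/78 mod 83. 78⁻¹ ≡ 33 (mod 83), so λ ≡ 27.
  x = λ² - 41 - 36 = 729 - 77 ≡ 71; y = λ·(41 - 71) - 45 ≡ 58. → (71, 58)
9P: (71, 58) + (36, 76). λ = (76 - 58)/(36 - 71) ≡ 18/48 mod 83. 48⁻¹ ≡ 64 (mod 83), so λ ≡ 73.
  x = λ² - 71 - 36 = 5329 - 107 ≡ 76; y = λ·(71 - 76) - 58 ≡ 75. → (76, 75)
10P: (76, 75) + (36, 76). λ = (76 - 75)/(36 - 76) ≡ 1/43 mod 83. 43⁻¹ ≡ 56 (mod 83), so λ ≡ 56.
  x = λ² - 76 - 36 = 3136 - 112 ≡ 36; y = λ·(76 - 36) - 75 ≡ 7. → (36, 7)
11P: (36, 7) + (36, 76): same x and y₁ ≡ -y₂, so the sum is ∞.
11P = ∞, so the order is 11.

11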